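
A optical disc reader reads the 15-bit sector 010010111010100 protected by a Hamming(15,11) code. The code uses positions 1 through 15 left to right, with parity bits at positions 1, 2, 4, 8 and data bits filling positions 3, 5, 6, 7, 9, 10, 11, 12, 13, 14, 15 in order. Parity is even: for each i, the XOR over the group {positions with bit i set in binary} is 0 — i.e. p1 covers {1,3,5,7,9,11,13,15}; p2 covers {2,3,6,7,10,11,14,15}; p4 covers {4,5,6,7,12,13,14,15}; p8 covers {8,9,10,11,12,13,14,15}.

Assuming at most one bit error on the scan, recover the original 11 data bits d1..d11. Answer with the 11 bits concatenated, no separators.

s1 (pos 1,3,5,7,9,11,13,15): 0⊕0⊕1⊕1⊕1⊕1⊕1⊕0 = 1
s2 (pos 2,3,6,7,10,11,14,15): 1⊕0⊕0⊕1⊕0⊕1⊕0⊕0 = 1
s4 (pos 4,5,6,7,12,13,14,15): 0⊕1⊕0⊕1⊕0⊕1⊕0⊕0 = 1
s8 (pos 8,9,10,11,12,13,14,15): 1⊕1⊕0⊕1⊕0⊕1⊕0⊕0 = 0
Syndrome s8…s1 = 0111 → error at position 7.
Flip position 7: 010010111010100 → 010010011010100
Read data bits from positions 3,5,6,7,9,10,11,12,13,14,15: 01001010100

01001010100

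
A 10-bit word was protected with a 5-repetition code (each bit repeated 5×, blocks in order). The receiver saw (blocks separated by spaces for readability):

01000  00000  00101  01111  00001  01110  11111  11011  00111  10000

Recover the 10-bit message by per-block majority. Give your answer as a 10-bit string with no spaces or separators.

0001011110

Block 1 (01000): 1 one → 0
Block 2 (00000): 0 ones → 0
Block 3 (00101): 2 ones → 0
Block 4 (01111): 4 ones → 1
Block 5 (00001): 1 one → 0
Block 6 (01110): 3 ones → 1
Block 7 (11111): 5 ones → 1
Block 8 (11011): 4 ones → 1
Block 9 (00111): 3 ones → 1
Block 10 (10000): 1 one → 0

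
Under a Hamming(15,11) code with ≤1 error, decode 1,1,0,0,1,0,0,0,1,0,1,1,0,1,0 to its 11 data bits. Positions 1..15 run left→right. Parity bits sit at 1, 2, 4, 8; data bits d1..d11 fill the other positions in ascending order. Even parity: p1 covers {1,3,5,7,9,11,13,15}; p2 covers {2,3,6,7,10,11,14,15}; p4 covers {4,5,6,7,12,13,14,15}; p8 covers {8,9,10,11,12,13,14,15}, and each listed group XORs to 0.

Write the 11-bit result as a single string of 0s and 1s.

01101011010

s1 (pos 1,3,5,7,9,11,13,15): 1⊕0⊕1⊕0⊕1⊕1⊕0⊕0 = 0
s2 (pos 2,3,6,7,10,11,14,15): 1⊕0⊕0⊕0⊕0⊕1⊕1⊕0 = 1
s4 (pos 4,5,6,7,12,13,14,15): 0⊕1⊕0⊕0⊕1⊕0⊕1⊕0 = 1
s8 (pos 8,9,10,11,12,13,14,15): 0⊕1⊕0⊕1⊕1⊕0⊕1⊕0 = 0
Syndrome s8…s1 = 0110 → error at position 6.
Flip position 6: 110010001011010 → 110011001011010
Read data bits from positions 3,5,6,7,9,10,11,12,13,14,15: 01101011010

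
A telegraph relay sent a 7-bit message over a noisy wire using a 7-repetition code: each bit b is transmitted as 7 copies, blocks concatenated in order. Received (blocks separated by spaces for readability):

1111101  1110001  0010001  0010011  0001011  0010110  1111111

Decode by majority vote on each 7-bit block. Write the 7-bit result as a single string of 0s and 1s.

Block 1 (1111101): 6 ones → 1
Block 2 (1110001): 4 ones → 1
Block 3 (0010001): 2 ones → 0
Block 4 (0010011): 3 ones → 0
Block 5 (0001011): 3 ones → 0
Block 6 (0010110): 3 ones → 0
Block 7 (1111111): 7 ones → 1

1100001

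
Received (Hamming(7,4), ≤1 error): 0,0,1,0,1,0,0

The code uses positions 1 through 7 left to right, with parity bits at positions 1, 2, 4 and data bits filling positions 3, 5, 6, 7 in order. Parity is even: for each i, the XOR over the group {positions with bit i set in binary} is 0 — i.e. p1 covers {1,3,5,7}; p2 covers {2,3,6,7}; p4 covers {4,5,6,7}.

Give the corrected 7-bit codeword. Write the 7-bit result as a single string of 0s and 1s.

0010110

s1 (pos 1,3,5,7): 0⊕1⊕1⊕0 = 0
s2 (pos 2,3,6,7): 0⊕1⊕0⊕0 = 1
s4 (pos 4,5,6,7): 0⊕1⊕0⊕0 = 1
Syndrome s4…s1 = 110 → error at position 6.
Flip position 6: 0010100 → 0010110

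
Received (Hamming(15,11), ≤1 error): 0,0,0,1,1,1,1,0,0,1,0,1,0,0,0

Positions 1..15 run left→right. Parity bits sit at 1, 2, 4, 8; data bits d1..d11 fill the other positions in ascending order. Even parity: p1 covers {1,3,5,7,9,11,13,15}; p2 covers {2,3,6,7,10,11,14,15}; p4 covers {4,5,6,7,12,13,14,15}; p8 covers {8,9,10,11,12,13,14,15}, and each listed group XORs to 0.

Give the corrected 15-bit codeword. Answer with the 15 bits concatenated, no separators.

000110100101000

s1 (pos 1,3,5,7,9,11,13,15): 0⊕0⊕1⊕1⊕0⊕0⊕0⊕0 = 0
s2 (pos 2,3,6,7,10,11,14,15): 0⊕0⊕1⊕1⊕1⊕0⊕0⊕0 = 1
s4 (pos 4,5,6,7,12,13,14,15): 1⊕1⊕1⊕1⊕1⊕0⊕0⊕0 = 1
s8 (pos 8,9,10,11,12,13,14,15): 0⊕0⊕1⊕0⊕1⊕0⊕0⊕0 = 0
Syndrome s8…s1 = 0110 → error at position 6.
Flip position 6: 000111100101000 → 000110100101000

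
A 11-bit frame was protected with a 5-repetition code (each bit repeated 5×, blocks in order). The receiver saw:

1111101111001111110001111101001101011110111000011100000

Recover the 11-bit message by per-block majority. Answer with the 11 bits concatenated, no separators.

11111011110

Block 1 (11111): 5 ones → 1
Block 2 (01111): 4 ones → 1
Block 3 (00111): 3 ones → 1
Block 4 (11100): 3 ones → 1
Block 5 (01111): 4 ones → 1
Block 6 (10100): 2 ones → 0
Block 7 (11010): 3 ones → 1
Block 8 (11110): 4 ones → 1
Block 9 (11100): 3 ones → 1
Block 10 (00111): 3 ones → 1
Block 11 (00000): 0 ones → 0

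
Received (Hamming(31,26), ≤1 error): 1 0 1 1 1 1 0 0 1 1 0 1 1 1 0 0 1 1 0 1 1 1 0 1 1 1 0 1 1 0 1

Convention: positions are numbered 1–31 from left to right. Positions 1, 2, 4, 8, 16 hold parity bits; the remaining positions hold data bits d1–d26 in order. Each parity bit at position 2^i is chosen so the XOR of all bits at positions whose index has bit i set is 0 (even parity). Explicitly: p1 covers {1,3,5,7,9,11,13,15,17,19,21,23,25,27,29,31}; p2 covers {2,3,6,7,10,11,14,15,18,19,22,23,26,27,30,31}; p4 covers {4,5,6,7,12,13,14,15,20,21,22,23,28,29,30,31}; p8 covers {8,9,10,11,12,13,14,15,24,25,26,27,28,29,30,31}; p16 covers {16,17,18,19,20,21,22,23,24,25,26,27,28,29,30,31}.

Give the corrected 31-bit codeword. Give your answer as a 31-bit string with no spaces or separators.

s1 (pos 1,3,5,7,9,11,13,15,17,19,21,23,25,27,29,31): 1⊕1⊕1⊕0⊕1⊕0⊕1⊕0⊕1⊕0⊕1⊕0⊕1⊕0⊕1⊕1 = 0
s2 (pos 2,3,6,7,10,11,14,15,18,19,22,23,26,27,30,31): 0⊕1⊕1⊕0⊕1⊕0⊕1⊕0⊕1⊕0⊕1⊕0⊕1⊕0⊕0⊕1 = 0
s4 (pos 4,5,6,7,12,13,14,15,20,21,22,23,28,29,30,31): 1⊕1⊕1⊕0⊕1⊕1⊕1⊕0⊕1⊕1⊕1⊕0⊕1⊕1⊕0⊕1 = 0
s8 (pos 8,9,10,11,12,13,14,15,24,25,26,27,28,29,30,31): 0⊕1⊕1⊕0⊕1⊕1⊕1⊕0⊕1⊕1⊕1⊕0⊕1⊕1⊕0⊕1 = 1
s16 (pos 16,17,18,19,20,21,22,23,24,25,26,27,28,29,30,31): 0⊕1⊕1⊕0⊕1⊕1⊕1⊕0⊕1⊕1⊕1⊕0⊕1⊕1⊕0⊕1 = 1
Syndrome s16…s1 = 11000 → error at position 24.
Flip position 24: 1011110011011100110111011101101 → 1011110011011100110111001101101

1011110011011100110111001101101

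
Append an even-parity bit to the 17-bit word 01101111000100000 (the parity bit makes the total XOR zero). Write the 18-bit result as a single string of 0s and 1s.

011011110001000001

XOR of the 17 data bits: 0⊕1⊕1⊕0⊕1⊕1⊕1⊕1⊕0⊕0⊕0⊕1⊕0⊕0⊕0⊕0⊕0 = 1
Parity bit = 1 (so all 18 bits XOR to 0).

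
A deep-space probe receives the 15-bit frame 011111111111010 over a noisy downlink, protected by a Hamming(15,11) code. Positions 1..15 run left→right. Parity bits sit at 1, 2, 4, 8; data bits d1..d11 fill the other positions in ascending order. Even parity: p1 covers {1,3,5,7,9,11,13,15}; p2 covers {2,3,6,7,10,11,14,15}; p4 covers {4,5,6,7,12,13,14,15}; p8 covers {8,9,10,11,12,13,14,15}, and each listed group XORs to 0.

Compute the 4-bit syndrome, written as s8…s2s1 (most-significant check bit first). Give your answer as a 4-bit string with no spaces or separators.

s1 (pos 1,3,5,7,9,11,13,15): 0⊕1⊕1⊕1⊕1⊕1⊕0⊕0 = 1
s2 (pos 2,3,6,7,10,11,14,15): 1⊕1⊕1⊕1⊕1⊕1⊕1⊕0 = 1
s4 (pos 4,5,6,7,12,13,14,15): 1⊕1⊕1⊕1⊕1⊕0⊕1⊕0 = 0
s8 (pos 8,9,10,11,12,13,14,15): 1⊕1⊕1⊕1⊕1⊕0⊕1⊕0 = 0
Syndrome s8…s1 = 0011 → error at position 3.

0011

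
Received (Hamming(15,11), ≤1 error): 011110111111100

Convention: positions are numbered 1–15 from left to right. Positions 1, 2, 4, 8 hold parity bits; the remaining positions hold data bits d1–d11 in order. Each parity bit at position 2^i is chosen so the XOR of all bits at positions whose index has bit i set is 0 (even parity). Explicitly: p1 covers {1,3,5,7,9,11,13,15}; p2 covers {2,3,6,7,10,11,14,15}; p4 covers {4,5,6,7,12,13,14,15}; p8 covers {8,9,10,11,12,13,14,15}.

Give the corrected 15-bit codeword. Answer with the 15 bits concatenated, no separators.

s1 (pos 1,3,5,7,9,11,13,15): 0⊕1⊕1⊕1⊕1⊕1⊕1⊕0 = 0
s2 (pos 2,3,6,7,10,11,14,15): 1⊕1⊕0⊕1⊕1⊕1⊕0⊕0 = 1
s4 (pos 4,5,6,7,12,13,14,15): 1⊕1⊕0⊕1⊕1⊕1⊕0⊕0 = 1
s8 (pos 8,9,10,11,12,13,14,15): 1⊕1⊕1⊕1⊕1⊕1⊕0⊕0 = 0
Syndrome s8…s1 = 0110 → error at position 6.
Flip position 6: 011110111111100 → 011111111111100

011111111111100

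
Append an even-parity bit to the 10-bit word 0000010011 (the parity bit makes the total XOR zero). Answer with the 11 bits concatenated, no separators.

XOR of the 10 data bits: 0⊕0⊕0⊕0⊕0⊕1⊕0⊕0⊕1⊕1 = 1
Parity bit = 1 (so all 11 bits XOR to 0).

00000100111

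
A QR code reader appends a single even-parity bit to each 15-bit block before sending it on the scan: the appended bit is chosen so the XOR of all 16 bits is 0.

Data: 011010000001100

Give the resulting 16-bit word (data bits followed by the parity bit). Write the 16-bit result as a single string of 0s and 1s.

XOR of the 15 data bits: 0⊕1⊕1⊕0⊕1⊕0⊕0⊕0⊕0⊕0⊕0⊕1⊕1⊕0⊕0 = 1
Parity bit = 1 (so all 16 bits XOR to 0).

0110100000011001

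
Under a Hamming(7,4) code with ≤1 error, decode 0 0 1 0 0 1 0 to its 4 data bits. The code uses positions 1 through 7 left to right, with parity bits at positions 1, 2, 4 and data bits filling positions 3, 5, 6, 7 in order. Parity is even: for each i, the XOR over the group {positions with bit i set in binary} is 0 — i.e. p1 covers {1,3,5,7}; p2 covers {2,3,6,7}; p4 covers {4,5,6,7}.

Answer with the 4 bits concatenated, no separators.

1110

s1 (pos 1,3,5,7): 0⊕1⊕0⊕0 = 1
s2 (pos 2,3,6,7): 0⊕1⊕1⊕0 = 0
s4 (pos 4,5,6,7): 0⊕0⊕1⊕0 = 1
Syndrome s4…s1 = 101 → error at position 5.
Flip position 5: 0010010 → 0010110
Read data bits from positions 3,5,6,7: 1110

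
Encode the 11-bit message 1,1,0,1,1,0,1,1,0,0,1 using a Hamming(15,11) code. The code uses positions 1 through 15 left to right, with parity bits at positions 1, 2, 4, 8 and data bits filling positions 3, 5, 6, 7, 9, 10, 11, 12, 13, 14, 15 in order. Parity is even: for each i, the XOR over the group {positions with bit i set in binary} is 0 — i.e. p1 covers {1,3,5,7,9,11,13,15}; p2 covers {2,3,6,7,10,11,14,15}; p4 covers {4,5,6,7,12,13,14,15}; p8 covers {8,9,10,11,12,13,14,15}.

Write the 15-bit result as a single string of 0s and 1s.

001010101011001

Place data at non-parity positions: p1 p2 1 p4 1 0 1 p8 1 0 1 1 0 0 1
p1 (pos 1,3,5,7,9,11,13,15): XOR of data positions = 1⊕1⊕1⊕1⊕1⊕0⊕1 = 0
p2 (pos 2,3,6,7,10,11,14,15): XOR of data positions = 1⊕0⊕1⊕0⊕1⊕0⊕1 = 0
p4 (pos 4,5,6,7,12,13,14,15): XOR of data positions = 1⊕0⊕1⊕1⊕0⊕0⊕1 = 0
p8 (pos 8,9,10,11,12,13,14,15): XOR of data positions = 1⊕0⊕1⊕1⊕0⊕0⊕1 = 0
Codeword: 001010101011001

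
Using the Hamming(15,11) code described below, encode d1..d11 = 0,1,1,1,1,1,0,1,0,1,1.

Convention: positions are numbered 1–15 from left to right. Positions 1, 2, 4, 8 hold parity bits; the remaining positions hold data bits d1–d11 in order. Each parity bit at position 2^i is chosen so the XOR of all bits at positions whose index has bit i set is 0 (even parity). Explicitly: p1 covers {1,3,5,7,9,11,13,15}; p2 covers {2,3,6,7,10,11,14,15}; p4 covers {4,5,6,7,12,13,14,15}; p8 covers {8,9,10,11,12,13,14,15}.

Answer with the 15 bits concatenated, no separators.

Place data at non-parity positions: p1 p2 0 p4 1 1 1 p8 1 1 0 1 0 1 1
p1 (pos 1,3,5,7,9,11,13,15): XOR of data positions = 0⊕1⊕1⊕1⊕0⊕0⊕1 = 0
p2 (pos 2,3,6,7,10,11,14,15): XOR of data positions = 0⊕1⊕1⊕1⊕0⊕1⊕1 = 1
p4 (pos 4,5,6,7,12,13,14,15): XOR of data positions = 1⊕1⊕1⊕1⊕0⊕1⊕1 = 0
p8 (pos 8,9,10,11,12,13,14,15): XOR of data positions = 1⊕1⊕0⊕1⊕0⊕1⊕1 = 1
Codeword: 010011111101011

010011111101011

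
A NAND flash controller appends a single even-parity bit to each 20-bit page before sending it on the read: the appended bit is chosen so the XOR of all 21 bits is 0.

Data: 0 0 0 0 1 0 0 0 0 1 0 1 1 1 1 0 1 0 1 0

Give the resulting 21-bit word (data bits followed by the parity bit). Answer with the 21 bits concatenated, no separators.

000010000101111010100

XOR of the 20 data bits: 0⊕0⊕0⊕0⊕1⊕0⊕0⊕0⊕0⊕1⊕0⊕1⊕1⊕1⊕1⊕0⊕1⊕0⊕1⊕0 = 0
Parity bit = 0 (so all 21 bits XOR to 0).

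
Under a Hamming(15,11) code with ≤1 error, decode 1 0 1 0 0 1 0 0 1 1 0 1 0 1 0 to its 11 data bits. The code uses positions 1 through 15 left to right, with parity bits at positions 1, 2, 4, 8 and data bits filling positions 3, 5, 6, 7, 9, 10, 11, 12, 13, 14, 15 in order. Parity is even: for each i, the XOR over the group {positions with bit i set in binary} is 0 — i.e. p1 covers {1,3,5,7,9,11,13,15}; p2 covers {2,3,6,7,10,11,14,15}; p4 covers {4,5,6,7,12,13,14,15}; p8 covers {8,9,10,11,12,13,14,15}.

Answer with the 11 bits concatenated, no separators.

s1 (pos 1,3,5,7,9,11,13,15): 1⊕1⊕0⊕0⊕1⊕0⊕0⊕0 = 1
s2 (pos 2,3,6,7,10,11,14,15): 0⊕1⊕1⊕0⊕1⊕0⊕1⊕0 = 0
s4 (pos 4,5,6,7,12,13,14,15): 0⊕0⊕1⊕0⊕1⊕0⊕1⊕0 = 1
s8 (pos 8,9,10,11,12,13,14,15): 0⊕1⊕1⊕0⊕1⊕0⊕1⊕0 = 0
Syndrome s8…s1 = 0101 → error at position 5.
Flip position 5: 101001001101010 → 101011001101010
Read data bits from positions 3,5,6,7,9,10,11,12,13,14,15: 11101101010

11101101010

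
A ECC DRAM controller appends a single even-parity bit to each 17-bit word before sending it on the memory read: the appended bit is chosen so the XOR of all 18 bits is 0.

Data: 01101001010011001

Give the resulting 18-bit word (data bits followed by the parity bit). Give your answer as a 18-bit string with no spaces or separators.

011010010100110010

XOR of the 17 data bits: 0⊕1⊕1⊕0⊕1⊕0⊕0⊕1⊕0⊕1⊕0⊕0⊕1⊕1⊕0⊕0⊕1 = 0
Parity bit = 0 (so all 18 bits XOR to 0).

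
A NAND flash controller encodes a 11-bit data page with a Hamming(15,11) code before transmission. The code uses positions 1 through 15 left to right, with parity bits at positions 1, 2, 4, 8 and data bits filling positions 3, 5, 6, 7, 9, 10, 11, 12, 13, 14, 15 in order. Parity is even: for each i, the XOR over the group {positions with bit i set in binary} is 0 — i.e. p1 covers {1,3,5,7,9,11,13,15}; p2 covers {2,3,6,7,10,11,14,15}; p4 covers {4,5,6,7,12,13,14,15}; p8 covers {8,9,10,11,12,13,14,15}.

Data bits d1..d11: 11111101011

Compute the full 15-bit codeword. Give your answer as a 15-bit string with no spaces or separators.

Place data at non-parity positions: p1 p2 1 p4 1 1 1 p8 1 1 0 1 0 1 1
p1 (pos 1,3,5,7,9,11,13,15): XOR of data positions = 1⊕1⊕1⊕1⊕0⊕0⊕1 = 1
p2 (pos 2,3,6,7,10,11,14,15): XOR of data positions = 1⊕1⊕1⊕1⊕0⊕1⊕1 = 0
p4 (pos 4,5,6,7,12,13,14,15): XOR of data positions = 1⊕1⊕1⊕1⊕0⊕1⊕1 = 0
p8 (pos 8,9,10,11,12,13,14,15): XOR of data positions = 1⊕1⊕0⊕1⊕0⊕1⊕1 = 1
Codeword: 101011111101011

101011111101011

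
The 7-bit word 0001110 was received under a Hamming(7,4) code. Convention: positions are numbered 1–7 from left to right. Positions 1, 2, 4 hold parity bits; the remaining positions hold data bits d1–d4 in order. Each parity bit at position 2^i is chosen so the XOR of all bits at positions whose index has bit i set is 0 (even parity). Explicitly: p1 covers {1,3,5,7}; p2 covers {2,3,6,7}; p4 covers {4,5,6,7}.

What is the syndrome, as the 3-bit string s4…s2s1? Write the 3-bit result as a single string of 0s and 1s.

s1 (pos 1,3,5,7): 0⊕0⊕1⊕0 = 1
s2 (pos 2,3,6,7): 0⊕0⊕1⊕0 = 1
s4 (pos 4,5,6,7): 1⊕1⊕1⊕0 = 1
Syndrome s4…s1 = 111 → error at position 7.

111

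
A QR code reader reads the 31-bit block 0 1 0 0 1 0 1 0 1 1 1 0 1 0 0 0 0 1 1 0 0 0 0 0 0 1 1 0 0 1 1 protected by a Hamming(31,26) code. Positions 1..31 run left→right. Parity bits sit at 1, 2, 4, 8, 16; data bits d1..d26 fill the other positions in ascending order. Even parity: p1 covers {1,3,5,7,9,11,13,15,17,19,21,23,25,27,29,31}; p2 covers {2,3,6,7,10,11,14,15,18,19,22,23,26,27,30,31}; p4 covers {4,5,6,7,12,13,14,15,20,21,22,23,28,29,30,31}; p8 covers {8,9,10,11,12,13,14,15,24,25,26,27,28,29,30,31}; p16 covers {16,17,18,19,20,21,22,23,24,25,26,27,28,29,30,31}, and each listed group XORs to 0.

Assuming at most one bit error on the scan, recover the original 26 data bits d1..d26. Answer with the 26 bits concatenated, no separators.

s1 (pos 1,3,5,7,9,11,13,15,17,19,21,23,25,27,29,31): 0⊕0⊕1⊕1⊕1⊕1⊕1⊕0⊕0⊕1⊕0⊕0⊕0⊕1⊕0⊕1 = 0
s2 (pos 2,3,6,7,10,11,14,15,18,19,22,23,26,27,30,31): 1⊕0⊕0⊕1⊕1⊕1⊕0⊕0⊕1⊕1⊕0⊕0⊕1⊕1⊕1⊕1 = 0
s4 (pos 4,5,6,7,12,13,14,15,20,21,22,23,28,29,30,31): 0⊕1⊕0⊕1⊕0⊕1⊕0⊕0⊕0⊕0⊕0⊕0⊕0⊕0⊕1⊕1 = 1
s8 (pos 8,9,10,11,12,13,14,15,24,25,26,27,28,29,30,31): 0⊕1⊕1⊕1⊕0⊕1⊕0⊕0⊕0⊕0⊕1⊕1⊕0⊕0⊕1⊕1 = 0
s16 (pos 16,17,18,19,20,21,22,23,24,25,26,27,28,29,30,31): 0⊕0⊕1⊕1⊕0⊕0⊕0⊕0⊕0⊕0⊕1⊕1⊕0⊕0⊕1⊕1 = 0
Syndrome s16…s1 = 00100 → error at position 4.
Flip position 4: 0100101011101000011000000110011 → 0101101011101000011000000110011
Read data bits from positions 3,5,6,7,9,10,11,12,13,14,15,17,18,19,20,21,22,23,24,25,26,27,28,29,30,31: 01011110100011000000110011

01011110100011000000110011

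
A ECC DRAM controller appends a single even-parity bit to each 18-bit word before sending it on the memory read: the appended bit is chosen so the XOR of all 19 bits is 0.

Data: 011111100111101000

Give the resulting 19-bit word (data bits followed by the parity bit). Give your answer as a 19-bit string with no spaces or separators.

XOR of the 18 data bits: 0⊕1⊕1⊕1⊕1⊕1⊕1⊕0⊕0⊕1⊕1⊕1⊕1⊕0⊕1⊕0⊕0⊕0 = 1
Parity bit = 1 (so all 19 bits XOR to 0).

0111111001111010001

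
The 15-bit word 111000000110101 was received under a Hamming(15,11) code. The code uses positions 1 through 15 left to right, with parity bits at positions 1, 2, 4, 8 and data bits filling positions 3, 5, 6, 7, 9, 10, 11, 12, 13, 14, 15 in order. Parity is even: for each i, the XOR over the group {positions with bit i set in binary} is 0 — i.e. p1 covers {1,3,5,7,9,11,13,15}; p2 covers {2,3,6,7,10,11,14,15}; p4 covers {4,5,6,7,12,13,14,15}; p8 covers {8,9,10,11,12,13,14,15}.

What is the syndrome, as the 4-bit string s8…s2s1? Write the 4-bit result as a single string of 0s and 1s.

s1 (pos 1,3,5,7,9,11,13,15): 1⊕1⊕0⊕0⊕0⊕1⊕1⊕1 = 1
s2 (pos 2,3,6,7,10,11,14,15): 1⊕1⊕0⊕0⊕1⊕1⊕0⊕1 = 1
s4 (pos 4,5,6,7,12,13,14,15): 0⊕0⊕0⊕0⊕0⊕1⊕0⊕1 = 0
s8 (pos 8,9,10,11,12,13,14,15): 0⊕0⊕1⊕1⊕0⊕1⊕0⊕1 = 0
Syndrome s8…s1 = 0011 → error at position 3.

0011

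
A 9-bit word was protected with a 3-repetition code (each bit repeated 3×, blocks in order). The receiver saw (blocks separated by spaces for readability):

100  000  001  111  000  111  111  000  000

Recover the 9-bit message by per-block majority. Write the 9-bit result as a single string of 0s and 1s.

000101100

Block 1 (100): 1 one → 0
Block 2 (000): 0 ones → 0
Block 3 (001): 1 one → 0
Block 4 (111): 3 ones → 1
Block 5 (000): 0 ones → 0
Block 6 (111): 3 ones → 1
Block 7 (111): 3 ones → 1
Block 8 (000): 0 ones → 0
Block 9 (000): 0 ones → 0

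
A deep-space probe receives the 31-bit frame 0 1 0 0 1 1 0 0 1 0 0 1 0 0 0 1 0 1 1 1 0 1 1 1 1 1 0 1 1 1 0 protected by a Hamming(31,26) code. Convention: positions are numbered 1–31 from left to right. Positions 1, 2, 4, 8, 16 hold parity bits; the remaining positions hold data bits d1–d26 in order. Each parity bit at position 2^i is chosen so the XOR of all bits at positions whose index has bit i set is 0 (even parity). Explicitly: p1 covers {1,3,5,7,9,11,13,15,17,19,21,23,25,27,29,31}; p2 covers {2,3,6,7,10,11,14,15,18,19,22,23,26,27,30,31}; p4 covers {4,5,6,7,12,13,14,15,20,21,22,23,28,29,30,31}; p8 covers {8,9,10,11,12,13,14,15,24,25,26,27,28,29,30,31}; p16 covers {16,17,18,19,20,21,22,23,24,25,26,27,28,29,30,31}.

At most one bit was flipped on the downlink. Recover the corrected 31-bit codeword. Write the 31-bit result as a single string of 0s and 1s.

s1 (pos 1,3,5,7,9,11,13,15,17,19,21,23,25,27,29,31): 0⊕0⊕1⊕0⊕1⊕0⊕0⊕0⊕0⊕1⊕0⊕1⊕1⊕0⊕1⊕0 = 0
s2 (pos 2,3,6,7,10,11,14,15,18,19,22,23,26,27,30,31): 1⊕0⊕1⊕0⊕0⊕0⊕0⊕0⊕1⊕1⊕1⊕1⊕1⊕0⊕1⊕0 = 0
s4 (pos 4,5,6,7,12,13,14,15,20,21,22,23,28,29,30,31): 0⊕1⊕1⊕0⊕1⊕0⊕0⊕0⊕1⊕0⊕1⊕1⊕1⊕1⊕1⊕0 = 1
s8 (pos 8,9,10,11,12,13,14,15,24,25,26,27,28,29,30,31): 0⊕1⊕0⊕0⊕1⊕0⊕0⊕0⊕1⊕1⊕1⊕0⊕1⊕1⊕1⊕0 = 0
s16 (pos 16,17,18,19,20,21,22,23,24,25,26,27,28,29,30,31): 1⊕0⊕1⊕1⊕1⊕0⊕1⊕1⊕1⊕1⊕1⊕0⊕1⊕1⊕1⊕0 = 0
Syndrome s16…s1 = 00100 → error at position 4.
Flip position 4: 0100110010010001011101111101110 → 0101110010010001011101111101110

0101110010010001011101111101110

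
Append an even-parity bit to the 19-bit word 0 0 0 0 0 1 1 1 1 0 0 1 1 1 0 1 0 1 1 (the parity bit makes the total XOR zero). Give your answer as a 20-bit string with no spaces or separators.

00000111100111010110

XOR of the 19 data bits: 0⊕0⊕0⊕0⊕0⊕1⊕1⊕1⊕1⊕0⊕0⊕1⊕1⊕1⊕0⊕1⊕0⊕1⊕1 = 0
Parity bit = 0 (so all 20 bits XOR to 0).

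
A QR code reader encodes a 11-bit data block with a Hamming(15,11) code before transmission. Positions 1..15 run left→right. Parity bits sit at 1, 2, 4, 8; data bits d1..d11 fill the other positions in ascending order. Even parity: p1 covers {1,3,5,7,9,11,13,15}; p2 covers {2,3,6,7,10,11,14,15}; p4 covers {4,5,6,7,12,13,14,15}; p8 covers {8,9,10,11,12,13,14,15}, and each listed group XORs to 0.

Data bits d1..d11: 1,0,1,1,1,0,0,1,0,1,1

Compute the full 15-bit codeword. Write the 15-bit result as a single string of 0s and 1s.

011101101001011

Place data at non-parity positions: p1 p2 1 p4 0 1 1 p8 1 0 0 1 0 1 1
p1 (pos 1,3,5,7,9,11,13,15): XOR of data positions = 1⊕0⊕1⊕1⊕0⊕0⊕1 = 0
p2 (pos 2,3,6,7,10,11,14,15): XOR of data positions = 1⊕1⊕1⊕0⊕0⊕1⊕1 = 1
p4 (pos 4,5,6,7,12,13,14,15): XOR of data positions = 0⊕1⊕1⊕1⊕0⊕1⊕1 = 1
p8 (pos 8,9,10,11,12,13,14,15): XOR of data positions = 1⊕0⊕0⊕1⊕0⊕1⊕1 = 0
Codeword: 011101101001011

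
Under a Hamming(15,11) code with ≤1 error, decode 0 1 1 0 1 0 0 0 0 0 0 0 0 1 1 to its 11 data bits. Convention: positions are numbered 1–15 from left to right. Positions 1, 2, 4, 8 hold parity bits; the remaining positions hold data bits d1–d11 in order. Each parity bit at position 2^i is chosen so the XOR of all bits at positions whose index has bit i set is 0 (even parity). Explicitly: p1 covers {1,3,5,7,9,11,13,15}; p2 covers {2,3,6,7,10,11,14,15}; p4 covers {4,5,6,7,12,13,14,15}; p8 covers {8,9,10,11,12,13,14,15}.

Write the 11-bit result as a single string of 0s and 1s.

s1 (pos 1,3,5,7,9,11,13,15): 0⊕1⊕1⊕0⊕0⊕0⊕0⊕1 = 1
s2 (pos 2,3,6,7,10,11,14,15): 1⊕1⊕0⊕0⊕0⊕0⊕1⊕1 = 0
s4 (pos 4,5,6,7,12,13,14,15): 0⊕1⊕0⊕0⊕0⊕0⊕1⊕1 = 1
s8 (pos 8,9,10,11,12,13,14,15): 0⊕0⊕0⊕0⊕0⊕0⊕1⊕1 = 0
Syndrome s8…s1 = 0101 → error at position 5.
Flip position 5: 011010000000011 → 011000000000011
Read data bits from positions 3,5,6,7,9,10,11,12,13,14,15: 10000000011

10000000011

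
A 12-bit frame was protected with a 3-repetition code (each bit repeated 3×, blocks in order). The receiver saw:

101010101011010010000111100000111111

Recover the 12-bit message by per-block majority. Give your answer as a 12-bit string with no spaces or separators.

Block 1 (101): 2 ones → 1
Block 2 (010): 1 one → 0
Block 3 (101): 2 ones → 1
Block 4 (011): 2 ones → 1
Block 5 (010): 1 one → 0
Block 6 (010): 1 one → 0
Block 7 (000): 0 ones → 0
Block 8 (111): 3 ones → 1
Block 9 (100): 1 one → 0
Block 10 (000): 0 ones → 0
Block 11 (111): 3 ones → 1
Block 12 (111): 3 ones → 1

101100010011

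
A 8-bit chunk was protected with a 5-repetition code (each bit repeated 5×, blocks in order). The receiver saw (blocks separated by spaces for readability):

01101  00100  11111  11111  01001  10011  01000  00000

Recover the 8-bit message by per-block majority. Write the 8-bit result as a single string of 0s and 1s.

10110100

Block 1 (01101): 3 ones → 1
Block 2 (00100): 1 one → 0
Block 3 (11111): 5 ones → 1
Block 4 (11111): 5 ones → 1
Block 5 (01001): 2 ones → 0
Block 6 (10011): 3 ones → 1
Block 7 (01000): 1 one → 0
Block 8 (00000): 0 ones → 0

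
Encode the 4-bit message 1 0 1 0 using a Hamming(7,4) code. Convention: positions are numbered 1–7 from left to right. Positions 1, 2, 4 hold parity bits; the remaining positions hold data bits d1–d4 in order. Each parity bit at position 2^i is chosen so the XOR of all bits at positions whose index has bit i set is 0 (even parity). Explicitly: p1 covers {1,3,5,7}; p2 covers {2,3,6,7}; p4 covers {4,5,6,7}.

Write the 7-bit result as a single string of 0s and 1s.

1011010

Place data at non-parity positions: p1 p2 1 p4 0 1 0
p1 (pos 1,3,5,7): XOR of data positions = 1⊕0⊕0 = 1
p2 (pos 2,3,6,7): XOR of data positions = 1⊕1⊕0 = 0
p4 (pos 4,5,6,7): XOR of data positions = 0⊕1⊕0 = 1
Codeword: 1011010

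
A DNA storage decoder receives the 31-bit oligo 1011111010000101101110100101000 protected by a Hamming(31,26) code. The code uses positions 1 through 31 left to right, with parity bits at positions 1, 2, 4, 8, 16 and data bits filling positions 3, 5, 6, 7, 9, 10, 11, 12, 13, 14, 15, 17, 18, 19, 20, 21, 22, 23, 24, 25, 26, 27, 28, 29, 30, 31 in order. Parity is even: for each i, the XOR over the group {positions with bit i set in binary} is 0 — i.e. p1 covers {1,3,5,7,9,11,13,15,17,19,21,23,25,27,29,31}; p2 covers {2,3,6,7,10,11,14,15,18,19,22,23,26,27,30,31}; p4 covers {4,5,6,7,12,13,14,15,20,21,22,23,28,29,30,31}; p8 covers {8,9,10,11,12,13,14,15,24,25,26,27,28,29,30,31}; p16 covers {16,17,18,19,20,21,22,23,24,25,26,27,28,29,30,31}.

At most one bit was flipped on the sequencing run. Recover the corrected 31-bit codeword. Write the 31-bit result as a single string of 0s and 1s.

1011110010000101101110100101000

s1 (pos 1,3,5,7,9,11,13,15,17,19,21,23,25,27,29,31): 1⊕1⊕1⊕1⊕1⊕0⊕0⊕0⊕1⊕1⊕1⊕1⊕0⊕0⊕0⊕0 = 1
s2 (pos 2,3,6,7,10,11,14,15,18,19,22,23,26,27,30,31): 0⊕1⊕1⊕1⊕0⊕0⊕1⊕0⊕0⊕1⊕0⊕1⊕1⊕0⊕0⊕0 = 1
s4 (pos 4,5,6,7,12,13,14,15,20,21,22,23,28,29,30,31): 1⊕1⊕1⊕1⊕0⊕0⊕1⊕0⊕1⊕1⊕0⊕1⊕1⊕0⊕0⊕0 = 1
s8 (pos 8,9,10,11,12,13,14,15,24,25,26,27,28,29,30,31): 0⊕1⊕0⊕0⊕0⊕0⊕1⊕0⊕0⊕0⊕1⊕0⊕1⊕0⊕0⊕0 = 0
s16 (pos 16,17,18,19,20,21,22,23,24,25,26,27,28,29,30,31): 1⊕1⊕0⊕1⊕1⊕1⊕0⊕1⊕0⊕0⊕1⊕0⊕1⊕0⊕0⊕0 = 0
Syndrome s16…s1 = 00111 → error at position 7.
Flip position 7: 1011111010000101101110100101000 → 1011110010000101101110100101000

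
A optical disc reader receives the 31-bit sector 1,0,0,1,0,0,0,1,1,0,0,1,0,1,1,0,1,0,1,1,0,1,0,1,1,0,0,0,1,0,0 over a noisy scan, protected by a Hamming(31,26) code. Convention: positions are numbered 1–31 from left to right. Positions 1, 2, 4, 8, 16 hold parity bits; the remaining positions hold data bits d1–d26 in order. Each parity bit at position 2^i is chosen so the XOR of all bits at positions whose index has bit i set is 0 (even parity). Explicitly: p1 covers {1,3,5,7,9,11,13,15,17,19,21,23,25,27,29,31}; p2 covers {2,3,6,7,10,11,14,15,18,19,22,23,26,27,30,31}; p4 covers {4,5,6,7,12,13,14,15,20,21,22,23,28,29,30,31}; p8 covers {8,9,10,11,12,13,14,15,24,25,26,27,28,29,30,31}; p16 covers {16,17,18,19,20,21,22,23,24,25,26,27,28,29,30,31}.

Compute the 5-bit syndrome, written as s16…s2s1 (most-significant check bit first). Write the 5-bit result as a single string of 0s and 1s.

10101

s1 (pos 1,3,5,7,9,11,13,15,17,19,21,23,25,27,29,31): 1⊕0⊕0⊕0⊕1⊕0⊕0⊕1⊕1⊕1⊕0⊕0⊕1⊕0⊕1⊕0 = 1
s2 (pos 2,3,6,7,10,11,14,15,18,19,22,23,26,27,30,31): 0⊕0⊕0⊕0⊕0⊕0⊕1⊕1⊕0⊕1⊕1⊕0⊕0⊕0⊕0⊕0 = 0
s4 (pos 4,5,6,7,12,13,14,15,20,21,22,23,28,29,30,31): 1⊕0⊕0⊕0⊕1⊕0⊕1⊕1⊕1⊕0⊕1⊕0⊕0⊕1⊕0⊕0 = 1
s8 (pos 8,9,10,11,12,13,14,15,24,25,26,27,28,29,30,31): 1⊕1⊕0⊕0⊕1⊕0⊕1⊕1⊕1⊕1⊕0⊕0⊕0⊕1⊕0⊕0 = 0
s16 (pos 16,17,18,19,20,21,22,23,24,25,26,27,28,29,30,31): 0⊕1⊕0⊕1⊕1⊕0⊕1⊕0⊕1⊕1⊕0⊕0⊕0⊕1⊕0⊕0 = 1
Syndrome s16…s1 = 10101 → error at position 21.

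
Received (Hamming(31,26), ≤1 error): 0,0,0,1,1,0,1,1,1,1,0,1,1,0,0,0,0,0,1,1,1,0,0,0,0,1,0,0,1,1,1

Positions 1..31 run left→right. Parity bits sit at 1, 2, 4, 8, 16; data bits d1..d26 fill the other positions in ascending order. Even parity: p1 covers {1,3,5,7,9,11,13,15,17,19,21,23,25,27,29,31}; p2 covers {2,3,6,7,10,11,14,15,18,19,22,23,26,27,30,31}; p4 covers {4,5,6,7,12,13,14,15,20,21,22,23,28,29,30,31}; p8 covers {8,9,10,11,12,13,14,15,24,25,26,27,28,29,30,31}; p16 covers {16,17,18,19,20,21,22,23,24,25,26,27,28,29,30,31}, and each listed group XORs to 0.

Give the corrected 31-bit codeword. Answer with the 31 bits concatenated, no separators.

s1 (pos 1,3,5,7,9,11,13,15,17,19,21,23,25,27,29,31): 0⊕0⊕1⊕1⊕1⊕0⊕1⊕0⊕0⊕1⊕1⊕0⊕0⊕0⊕1⊕1 = 0
s2 (pos 2,3,6,7,10,11,14,15,18,19,22,23,26,27,30,31): 0⊕0⊕0⊕1⊕1⊕0⊕0⊕0⊕0⊕1⊕0⊕0⊕1⊕0⊕1⊕1 = 0
s4 (pos 4,5,6,7,12,13,14,15,20,21,22,23,28,29,30,31): 1⊕1⊕0⊕1⊕1⊕1⊕0⊕0⊕1⊕1⊕0⊕0⊕0⊕1⊕1⊕1 = 0
s8 (pos 8,9,10,11,12,13,14,15,24,25,26,27,28,29,30,31): 1⊕1⊕1⊕0⊕1⊕1⊕0⊕0⊕0⊕0⊕1⊕0⊕0⊕1⊕1⊕1 = 1
s16 (pos 16,17,18,19,20,21,22,23,24,25,26,27,28,29,30,31): 0⊕0⊕0⊕1⊕1⊕1⊕0⊕0⊕0⊕0⊕1⊕0⊕0⊕1⊕1⊕1 = 1
Syndrome s16…s1 = 11000 → error at position 24.
Flip position 24: 0001101111011000001110000100111 → 0001101111011000001110010100111

0001101111011000001110010100111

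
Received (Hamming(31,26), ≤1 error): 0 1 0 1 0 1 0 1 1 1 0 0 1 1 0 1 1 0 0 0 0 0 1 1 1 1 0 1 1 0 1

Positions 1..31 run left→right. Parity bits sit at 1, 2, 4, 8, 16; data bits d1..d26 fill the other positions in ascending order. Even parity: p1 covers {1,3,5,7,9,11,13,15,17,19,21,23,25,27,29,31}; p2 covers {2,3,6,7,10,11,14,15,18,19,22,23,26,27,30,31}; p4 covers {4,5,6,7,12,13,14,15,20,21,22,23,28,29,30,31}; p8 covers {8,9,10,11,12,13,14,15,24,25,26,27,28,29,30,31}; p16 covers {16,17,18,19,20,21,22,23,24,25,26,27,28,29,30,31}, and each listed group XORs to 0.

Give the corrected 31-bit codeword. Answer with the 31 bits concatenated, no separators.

s1 (pos 1,3,5,7,9,11,13,15,17,19,21,23,25,27,29,31): 0⊕0⊕0⊕0⊕1⊕0⊕1⊕0⊕1⊕0⊕0⊕1⊕1⊕0⊕1⊕1 = 1
s2 (pos 2,3,6,7,10,11,14,15,18,19,22,23,26,27,30,31): 1⊕0⊕1⊕0⊕1⊕0⊕1⊕0⊕0⊕0⊕0⊕1⊕1⊕0⊕0⊕1 = 1
s4 (pos 4,5,6,7,12,13,14,15,20,21,22,23,28,29,30,31): 1⊕0⊕1⊕0⊕0⊕1⊕1⊕0⊕0⊕0⊕0⊕1⊕1⊕1⊕0⊕1 = 0
s8 (pos 8,9,10,11,12,13,14,15,24,25,26,27,28,29,30,31): 1⊕1⊕1⊕0⊕0⊕1⊕1⊕0⊕1⊕1⊕1⊕0⊕1⊕1⊕0⊕1 = 1
s16 (pos 16,17,18,19,20,21,22,23,24,25,26,27,28,29,30,31): 1⊕1⊕0⊕0⊕0⊕0⊕0⊕1⊕1⊕1⊕1⊕0⊕1⊕1⊕0⊕1 = 1
Syndrome s16…s1 = 11011 → error at position 27.
Flip position 27: 0101010111001101100000111101101 → 0101010111001101100000111111101

0101010111001101100000111111101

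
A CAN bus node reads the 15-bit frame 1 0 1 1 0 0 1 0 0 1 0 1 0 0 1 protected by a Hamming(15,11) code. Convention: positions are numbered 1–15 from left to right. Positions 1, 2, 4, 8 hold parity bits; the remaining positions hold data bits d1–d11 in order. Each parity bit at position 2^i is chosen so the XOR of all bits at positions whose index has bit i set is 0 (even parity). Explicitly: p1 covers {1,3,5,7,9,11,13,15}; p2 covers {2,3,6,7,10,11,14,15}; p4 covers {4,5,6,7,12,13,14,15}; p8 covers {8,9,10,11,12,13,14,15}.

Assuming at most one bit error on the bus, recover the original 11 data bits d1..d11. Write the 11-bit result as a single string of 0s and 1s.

10010101001

s1 (pos 1,3,5,7,9,11,13,15): 1⊕1⊕0⊕1⊕0⊕0⊕0⊕1 = 0
s2 (pos 2,3,6,7,10,11,14,15): 0⊕1⊕0⊕1⊕1⊕0⊕0⊕1 = 0
s4 (pos 4,5,6,7,12,13,14,15): 1⊕0⊕0⊕1⊕1⊕0⊕0⊕1 = 0
s8 (pos 8,9,10,11,12,13,14,15): 0⊕0⊕1⊕0⊕1⊕0⊕0⊕1 = 1
Syndrome s8…s1 = 1000 → error at position 8.
Flip position 8: 101100100101001 → 101100110101001
Read data bits from positions 3,5,6,7,9,10,11,12,13,14,15: 10010101001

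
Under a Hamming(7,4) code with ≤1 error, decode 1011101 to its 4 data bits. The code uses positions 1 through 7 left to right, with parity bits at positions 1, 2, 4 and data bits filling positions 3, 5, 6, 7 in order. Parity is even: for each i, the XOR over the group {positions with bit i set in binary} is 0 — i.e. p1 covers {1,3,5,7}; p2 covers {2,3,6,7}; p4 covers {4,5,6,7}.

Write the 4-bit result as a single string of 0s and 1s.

1101

s1 (pos 1,3,5,7): 1⊕1⊕1⊕1 = 0
s2 (pos 2,3,6,7): 0⊕1⊕0⊕1 = 0
s4 (pos 4,5,6,7): 1⊕1⊕0⊕1 = 1
Syndrome s4…s1 = 100 → error at position 4.
Flip position 4: 1011101 → 1010101
Read data bits from positions 3,5,6,7: 1101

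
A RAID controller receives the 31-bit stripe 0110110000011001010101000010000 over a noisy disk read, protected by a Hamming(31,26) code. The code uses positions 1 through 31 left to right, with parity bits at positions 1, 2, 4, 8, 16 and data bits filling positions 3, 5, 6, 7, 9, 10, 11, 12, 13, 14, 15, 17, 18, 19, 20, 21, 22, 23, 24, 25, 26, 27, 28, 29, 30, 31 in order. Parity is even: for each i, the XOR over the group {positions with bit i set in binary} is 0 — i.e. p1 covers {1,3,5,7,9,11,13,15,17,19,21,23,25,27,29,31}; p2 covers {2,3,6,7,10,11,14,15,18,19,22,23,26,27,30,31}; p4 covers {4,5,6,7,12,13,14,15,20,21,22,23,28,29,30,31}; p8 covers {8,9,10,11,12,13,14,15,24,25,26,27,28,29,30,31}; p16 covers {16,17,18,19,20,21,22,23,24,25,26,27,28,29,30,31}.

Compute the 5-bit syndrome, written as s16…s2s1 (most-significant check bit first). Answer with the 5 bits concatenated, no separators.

s1 (pos 1,3,5,7,9,11,13,15,17,19,21,23,25,27,29,31): 0⊕1⊕1⊕0⊕0⊕0⊕1⊕0⊕0⊕0⊕0⊕0⊕0⊕1⊕0⊕0 = 0
s2 (pos 2,3,6,7,10,11,14,15,18,19,22,23,26,27,30,31): 1⊕1⊕1⊕0⊕0⊕0⊕0⊕0⊕1⊕0⊕1⊕0⊕0⊕1⊕0⊕0 = 0
s4 (pos 4,5,6,7,12,13,14,15,20,21,22,23,28,29,30,31): 0⊕1⊕1⊕0⊕1⊕1⊕0⊕0⊕1⊕0⊕1⊕0⊕0⊕0⊕0⊕0 = 0
s8 (pos 8,9,10,11,12,13,14,15,24,25,26,27,28,29,30,31): 0⊕0⊕0⊕0⊕1⊕1⊕0⊕0⊕0⊕0⊕0⊕1⊕0⊕0⊕0⊕0 = 1
s16 (pos 16,17,18,19,20,21,22,23,24,25,26,27,28,29,30,31): 1⊕0⊕1⊕0⊕1⊕0⊕1⊕0⊕0⊕0⊕0⊕1⊕0⊕0⊕0⊕0 = 1
Syndrome s16…s1 = 11000 → error at position 24.

11000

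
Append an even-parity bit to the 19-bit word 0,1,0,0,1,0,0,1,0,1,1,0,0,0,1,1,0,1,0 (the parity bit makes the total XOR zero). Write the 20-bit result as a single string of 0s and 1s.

01001001011000110100

XOR of the 19 data bits: 0⊕1⊕0⊕0⊕1⊕0⊕0⊕1⊕0⊕1⊕1⊕0⊕0⊕0⊕1⊕1⊕0⊕1⊕0 = 0
Parity bit = 0 (so all 20 bits XOR to 0).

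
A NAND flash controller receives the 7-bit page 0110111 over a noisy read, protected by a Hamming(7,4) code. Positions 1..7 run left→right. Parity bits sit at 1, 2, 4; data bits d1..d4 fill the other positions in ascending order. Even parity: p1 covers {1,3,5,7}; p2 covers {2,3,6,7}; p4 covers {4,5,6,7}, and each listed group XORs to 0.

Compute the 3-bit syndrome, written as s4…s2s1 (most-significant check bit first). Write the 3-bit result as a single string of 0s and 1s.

101

s1 (pos 1,3,5,7): 0⊕1⊕1⊕1 = 1
s2 (pos 2,3,6,7): 1⊕1⊕1⊕1 = 0
s4 (pos 4,5,6,7): 0⊕1⊕1⊕1 = 1
Syndrome s4…s1 = 101 → error at position 5.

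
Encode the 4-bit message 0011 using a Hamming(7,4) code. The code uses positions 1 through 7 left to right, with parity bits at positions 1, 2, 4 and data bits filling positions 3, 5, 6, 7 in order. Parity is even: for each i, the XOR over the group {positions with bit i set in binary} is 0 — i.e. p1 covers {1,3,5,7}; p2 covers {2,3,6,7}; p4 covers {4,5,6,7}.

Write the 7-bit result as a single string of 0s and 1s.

Place data at non-parity positions: p1 p2 0 p4 0 1 1
p1 (pos 1,3,5,7): XOR of data positions = 0⊕0⊕1 = 1
p2 (pos 2,3,6,7): XOR of data positions = 0⊕1⊕1 = 0
p4 (pos 4,5,6,7): XOR of data positions = 0⊕1⊕1 = 0
Codeword: 1000011

1000011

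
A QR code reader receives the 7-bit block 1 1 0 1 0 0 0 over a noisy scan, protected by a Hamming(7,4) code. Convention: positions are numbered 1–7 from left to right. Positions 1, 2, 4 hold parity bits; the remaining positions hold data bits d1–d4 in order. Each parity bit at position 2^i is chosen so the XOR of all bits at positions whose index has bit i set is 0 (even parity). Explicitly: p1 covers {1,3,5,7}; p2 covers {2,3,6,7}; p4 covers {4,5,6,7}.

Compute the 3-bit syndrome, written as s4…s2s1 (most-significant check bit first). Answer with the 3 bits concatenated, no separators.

111

s1 (pos 1,3,5,7): 1⊕0⊕0⊕0 = 1
s2 (pos 2,3,6,7): 1⊕0⊕0⊕0 = 1
s4 (pos 4,5,6,7): 1⊕0⊕0⊕0 = 1
Syndrome s4…s1 = 111 → error at position 7.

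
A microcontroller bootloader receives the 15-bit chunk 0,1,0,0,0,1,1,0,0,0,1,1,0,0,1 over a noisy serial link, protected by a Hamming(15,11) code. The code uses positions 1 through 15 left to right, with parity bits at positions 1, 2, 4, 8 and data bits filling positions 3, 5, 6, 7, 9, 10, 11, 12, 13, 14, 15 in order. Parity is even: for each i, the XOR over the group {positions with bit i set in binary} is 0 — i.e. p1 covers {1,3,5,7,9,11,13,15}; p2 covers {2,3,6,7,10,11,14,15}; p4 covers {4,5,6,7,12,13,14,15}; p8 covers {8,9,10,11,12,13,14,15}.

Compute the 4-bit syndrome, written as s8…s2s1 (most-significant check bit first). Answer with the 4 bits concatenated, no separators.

s1 (pos 1,3,5,7,9,11,13,15): 0⊕0⊕0⊕1⊕0⊕1⊕0⊕1 = 1
s2 (pos 2,3,6,7,10,11,14,15): 1⊕0⊕1⊕1⊕0⊕1⊕0⊕1 = 1
s4 (pos 4,5,6,7,12,13,14,15): 0⊕0⊕1⊕1⊕1⊕0⊕0⊕1 = 0
s8 (pos 8,9,10,11,12,13,14,15): 0⊕0⊕0⊕1⊕1⊕0⊕0⊕1 = 1
Syndrome s8…s1 = 1011 → error at position 11.

1011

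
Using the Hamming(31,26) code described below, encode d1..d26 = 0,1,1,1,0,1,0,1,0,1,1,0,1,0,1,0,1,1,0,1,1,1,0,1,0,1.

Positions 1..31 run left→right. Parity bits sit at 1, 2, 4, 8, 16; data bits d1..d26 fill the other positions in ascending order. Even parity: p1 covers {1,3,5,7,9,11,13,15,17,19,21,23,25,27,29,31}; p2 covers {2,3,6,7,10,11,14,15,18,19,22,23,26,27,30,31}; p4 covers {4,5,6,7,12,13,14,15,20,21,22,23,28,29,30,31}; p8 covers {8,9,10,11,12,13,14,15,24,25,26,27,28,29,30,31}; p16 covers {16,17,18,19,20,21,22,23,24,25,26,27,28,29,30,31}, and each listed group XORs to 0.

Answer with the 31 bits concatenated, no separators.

Place data at non-parity positions: p1 p2 0 p4 1 1 1 p8 0 1 0 1 0 1 1 p16 0 1 0 1 0 1 1 0 1 1 1 0 1 0 1
p1 (pos 1,3,5,7,9,11,13,15,17,19,21,23,25,27,29,31): XOR of data positions = 0⊕1⊕1⊕0⊕0⊕0⊕1⊕0⊕0⊕0⊕1⊕1⊕1⊕1⊕1 = 0
p2 (pos 2,3,6,7,10,11,14,15,18,19,22,23,26,27,30,31): XOR of data positions = 0⊕1⊕1⊕1⊕0⊕1⊕1⊕1⊕0⊕1⊕1⊕1⊕1⊕0⊕1 = 1
p4 (pos 4,5,6,7,12,13,14,15,20,21,22,23,28,29,30,31): XOR of data positions = 1⊕1⊕1⊕1⊕0⊕1⊕1⊕1⊕0⊕1⊕1⊕0⊕1⊕0⊕1 = 1
p8 (pos 8,9,10,11,12,13,14,15,24,25,26,27,28,29,30,31): XOR of data positions = 0⊕1⊕0⊕1⊕0⊕1⊕1⊕0⊕1⊕1⊕1⊕0⊕1⊕0⊕1 = 1
p16 (pos 16,17,18,19,20,21,22,23,24,25,26,27,28,29,30,31): XOR of data positions = 0⊕1⊕0⊕1⊕0⊕1⊕1⊕0⊕1⊕1⊕1⊕0⊕1⊕0⊕1 = 1
Codeword: 0101111101010111010101101110101

0101111101010111010101101110101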